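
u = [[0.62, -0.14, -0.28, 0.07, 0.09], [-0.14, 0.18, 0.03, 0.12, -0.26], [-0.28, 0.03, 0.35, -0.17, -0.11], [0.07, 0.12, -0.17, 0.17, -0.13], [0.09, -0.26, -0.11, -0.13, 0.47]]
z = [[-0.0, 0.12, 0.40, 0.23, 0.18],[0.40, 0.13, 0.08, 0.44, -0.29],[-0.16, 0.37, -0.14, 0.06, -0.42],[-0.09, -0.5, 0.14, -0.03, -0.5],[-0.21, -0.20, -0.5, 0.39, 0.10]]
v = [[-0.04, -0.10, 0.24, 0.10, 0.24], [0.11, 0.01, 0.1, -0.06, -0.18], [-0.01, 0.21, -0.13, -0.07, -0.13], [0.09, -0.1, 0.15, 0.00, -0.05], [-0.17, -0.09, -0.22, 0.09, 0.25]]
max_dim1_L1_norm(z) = 1.4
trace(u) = 1.79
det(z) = 0.08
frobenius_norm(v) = 0.69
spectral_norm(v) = 0.51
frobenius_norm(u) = 1.14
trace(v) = 0.09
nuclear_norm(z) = 3.15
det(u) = -0.00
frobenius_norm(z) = 1.45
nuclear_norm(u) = 1.81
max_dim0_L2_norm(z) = 0.74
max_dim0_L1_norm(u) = 1.2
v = u @ z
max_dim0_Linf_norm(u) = 0.62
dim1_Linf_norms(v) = [0.24, 0.18, 0.21, 0.15, 0.25]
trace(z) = 0.06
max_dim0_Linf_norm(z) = 0.5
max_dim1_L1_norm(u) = 1.2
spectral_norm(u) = 0.92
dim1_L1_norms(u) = [1.2, 0.73, 0.94, 0.66, 1.06]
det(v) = -0.00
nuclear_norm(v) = 1.11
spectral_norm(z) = 0.77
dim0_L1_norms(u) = [1.2, 0.73, 0.94, 0.66, 1.06]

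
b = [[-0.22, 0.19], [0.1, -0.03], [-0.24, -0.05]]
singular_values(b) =[0.36, 0.17]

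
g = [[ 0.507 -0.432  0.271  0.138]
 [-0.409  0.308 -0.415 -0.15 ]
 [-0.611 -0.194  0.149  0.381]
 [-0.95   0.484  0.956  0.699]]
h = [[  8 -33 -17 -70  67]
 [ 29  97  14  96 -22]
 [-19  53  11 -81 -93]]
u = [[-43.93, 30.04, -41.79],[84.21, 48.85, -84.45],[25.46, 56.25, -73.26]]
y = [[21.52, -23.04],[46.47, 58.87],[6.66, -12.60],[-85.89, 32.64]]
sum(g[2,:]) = -0.2749999999999999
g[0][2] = 0.271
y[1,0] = 46.47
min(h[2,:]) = -93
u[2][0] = 25.46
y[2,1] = -12.6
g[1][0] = -0.409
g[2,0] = -0.611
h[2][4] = -93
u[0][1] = 30.04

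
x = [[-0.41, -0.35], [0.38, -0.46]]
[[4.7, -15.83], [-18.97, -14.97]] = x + [[5.11, -15.48],[-19.35, -14.51]]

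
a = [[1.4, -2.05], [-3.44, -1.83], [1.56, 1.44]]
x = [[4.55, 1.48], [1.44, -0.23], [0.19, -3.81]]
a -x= [[-3.15, -3.53], [-4.88, -1.6], [1.37, 5.25]]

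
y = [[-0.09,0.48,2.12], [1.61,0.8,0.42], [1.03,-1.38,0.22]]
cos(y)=[[-0.34, 0.88, -0.49], [-0.82, 0.31, -1.48], [0.62, 0.54, 0.10]]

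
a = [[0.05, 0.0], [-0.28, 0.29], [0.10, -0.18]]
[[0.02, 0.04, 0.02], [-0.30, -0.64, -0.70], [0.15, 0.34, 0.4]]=a@[[0.50, 0.81, 0.46], [-0.56, -1.43, -1.97]]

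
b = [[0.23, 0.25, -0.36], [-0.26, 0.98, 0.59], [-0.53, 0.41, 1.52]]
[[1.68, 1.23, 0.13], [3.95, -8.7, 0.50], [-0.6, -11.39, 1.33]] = b@[[-1.81, 2.68, 3.57], [4.98, -5.04, 0.22], [-2.37, -5.20, 2.06]]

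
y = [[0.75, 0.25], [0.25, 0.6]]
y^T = [[0.75, 0.25], [0.25, 0.60]]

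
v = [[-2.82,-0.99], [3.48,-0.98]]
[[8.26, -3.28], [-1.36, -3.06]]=v @ [[-1.52, 0.03], [-4.01, 3.23]]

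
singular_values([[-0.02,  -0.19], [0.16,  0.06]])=[0.22, 0.13]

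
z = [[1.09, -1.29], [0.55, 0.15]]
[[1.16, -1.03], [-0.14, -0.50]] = z @ [[-0.01, -0.92], [-0.91, 0.02]]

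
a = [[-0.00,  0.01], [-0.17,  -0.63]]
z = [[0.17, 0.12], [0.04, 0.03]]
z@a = [[-0.02, -0.07], [-0.01, -0.02]]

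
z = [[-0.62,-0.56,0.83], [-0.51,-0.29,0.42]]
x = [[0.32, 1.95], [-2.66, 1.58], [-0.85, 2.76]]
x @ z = [[-1.19, -0.74, 1.08], [0.84, 1.03, -1.54], [-0.88, -0.32, 0.45]]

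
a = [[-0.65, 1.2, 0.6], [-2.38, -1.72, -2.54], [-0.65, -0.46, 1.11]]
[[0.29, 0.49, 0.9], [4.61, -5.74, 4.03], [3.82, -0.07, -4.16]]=a@[[-2.24, 1.10, -0.12], [-1.69, 0.59, 2.15], [1.43, 0.83, -2.93]]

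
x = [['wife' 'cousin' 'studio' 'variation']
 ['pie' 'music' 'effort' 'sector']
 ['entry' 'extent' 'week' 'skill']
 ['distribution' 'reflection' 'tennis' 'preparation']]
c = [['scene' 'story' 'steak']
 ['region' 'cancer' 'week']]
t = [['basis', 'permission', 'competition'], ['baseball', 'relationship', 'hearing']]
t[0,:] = ['basis', 'permission', 'competition']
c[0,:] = ['scene', 'story', 'steak']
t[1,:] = ['baseball', 'relationship', 'hearing']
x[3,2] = 'tennis'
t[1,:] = ['baseball', 'relationship', 'hearing']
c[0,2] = 'steak'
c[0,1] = 'story'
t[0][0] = 'basis'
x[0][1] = 'cousin'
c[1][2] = 'week'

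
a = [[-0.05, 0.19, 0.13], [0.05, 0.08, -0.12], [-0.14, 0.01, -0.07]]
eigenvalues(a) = [(-0.1+0.16j), (-0.1-0.16j), (0.16+0j)]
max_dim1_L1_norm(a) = 0.37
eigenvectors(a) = [[0.71+0.00j, 0.71-0.00j, 0.54+0.00j], [(-0.27+0.17j), -0.27-0.17j, (0.79+0j)], [(0.12+0.62j), 0.12-0.62j, -0.29+0.00j]]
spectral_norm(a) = 0.24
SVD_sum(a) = [[-0.05, 0.18, 0.14], [0.00, -0.02, -0.01], [0.0, -0.0, -0.00]] + [[-0.01, 0.00, -0.01], [-0.05, 0.04, -0.07], [-0.07, 0.05, -0.1]] + [[0.01, 0.0, -0.00], [0.10, 0.06, -0.04], [-0.07, -0.04, 0.03]]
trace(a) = -0.04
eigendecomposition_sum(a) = [[(-0.04+0.06j), (0.06-0.02j), 0.08+0.06j], [-0.03j, -0.02+0.02j, (-0.04-0.01j)], [-0.06-0.03j, 0.03+0.05j, (-0.04+0.08j)]] + [[-0.04-0.06j, 0.06+0.02j, (0.08-0.06j)], [0.00+0.03j, (-0.02-0.02j), (-0.04+0.01j)], [(-0.06+0.03j), 0.03-0.05j, -0.04-0.08j]] + [[0.03-0.00j, (0.08-0j), (-0.02+0j)],[0.05-0.00j, 0.11-0.00j, -0.03+0.00j],[-0.02+0.00j, (-0.04+0j), (0.01-0j)]]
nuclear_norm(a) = 0.54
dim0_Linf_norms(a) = [0.14, 0.19, 0.13]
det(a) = 0.01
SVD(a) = [[-1.0, 0.06, 0.07], [0.09, 0.57, 0.81], [0.01, 0.82, -0.58]] @ diag([0.23614428793404582, 0.16163531958415142, 0.14666253352186348]) @ [[0.22, -0.77, -0.6], [-0.55, 0.41, -0.73], [0.80, 0.49, -0.33]]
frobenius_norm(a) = 0.32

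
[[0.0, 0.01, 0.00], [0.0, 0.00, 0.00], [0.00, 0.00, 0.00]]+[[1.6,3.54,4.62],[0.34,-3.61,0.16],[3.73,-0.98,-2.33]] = [[1.6, 3.55, 4.62],  [0.34, -3.61, 0.16],  [3.73, -0.98, -2.33]]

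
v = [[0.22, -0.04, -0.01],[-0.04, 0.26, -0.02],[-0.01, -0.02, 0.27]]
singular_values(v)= [0.29, 0.27, 0.19]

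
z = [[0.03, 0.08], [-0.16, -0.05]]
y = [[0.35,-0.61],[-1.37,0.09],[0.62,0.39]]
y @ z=[[0.11, 0.06], [-0.06, -0.11], [-0.04, 0.03]]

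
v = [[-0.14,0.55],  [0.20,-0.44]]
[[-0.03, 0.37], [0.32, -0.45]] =v @ [[3.34, -1.69], [0.79, 0.25]]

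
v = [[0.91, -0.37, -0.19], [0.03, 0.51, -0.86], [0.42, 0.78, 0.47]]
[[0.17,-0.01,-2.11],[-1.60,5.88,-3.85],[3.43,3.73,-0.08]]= v@[[1.53, 1.68, -2.05], [1.78, 5.86, -1.22], [2.97, -3.3, 3.68]]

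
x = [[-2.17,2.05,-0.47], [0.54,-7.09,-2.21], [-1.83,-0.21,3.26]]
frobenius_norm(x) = 8.87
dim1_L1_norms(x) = [4.69, 9.84, 5.3]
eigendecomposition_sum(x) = [[0.17,0.04,-0.53],[0.23,0.06,-0.72],[-1.09,-0.28,3.36]] + [[-2.25, -0.96, -0.56], [0.08, 0.04, 0.02], [-0.73, -0.31, -0.18]] + [[-0.09, 2.96, 0.62], [0.22, -7.18, -1.51], [-0.01, 0.37, 0.08]]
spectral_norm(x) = 7.79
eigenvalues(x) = [3.59, -2.4, -7.2]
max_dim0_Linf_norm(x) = 7.09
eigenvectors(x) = [[0.15, 0.95, -0.38], [0.21, -0.03, 0.92], [-0.97, 0.31, -0.05]]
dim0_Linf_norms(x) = [2.17, 7.09, 3.26]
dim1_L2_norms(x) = [3.02, 7.45, 3.74]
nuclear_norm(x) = 13.60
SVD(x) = [[-0.28,0.03,-0.96], [0.95,-0.14,-0.28], [-0.15,-0.99,0.01]] @ diag([7.794002508774641, 3.6018022530684837, 2.208448646223261]) @ [[0.18, -0.93, -0.31], [0.46, 0.36, -0.81], [0.87, -0.00, 0.49]]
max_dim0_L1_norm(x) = 9.35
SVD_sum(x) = [[-0.38, 2.0, 0.68], [1.31, -6.90, -2.33], [-0.2, 1.08, 0.36]] + [[0.06, 0.04, -0.10], [-0.24, -0.19, 0.42], [-1.64, -1.29, 2.89]] + [[-1.85, 0.00, -1.05], [-0.53, 0.0, -0.30], [0.01, -0.0, 0.01]]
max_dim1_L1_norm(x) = 9.84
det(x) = 62.00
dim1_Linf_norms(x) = [2.17, 7.09, 3.26]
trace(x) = -6.00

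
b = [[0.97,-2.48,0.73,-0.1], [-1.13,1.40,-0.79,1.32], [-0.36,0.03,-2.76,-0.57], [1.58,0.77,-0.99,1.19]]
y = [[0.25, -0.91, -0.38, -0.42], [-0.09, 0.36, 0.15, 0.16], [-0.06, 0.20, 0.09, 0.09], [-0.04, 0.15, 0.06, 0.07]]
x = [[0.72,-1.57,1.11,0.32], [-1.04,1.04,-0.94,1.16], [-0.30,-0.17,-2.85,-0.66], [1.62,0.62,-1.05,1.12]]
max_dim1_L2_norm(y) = 1.1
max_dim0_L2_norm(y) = 1.01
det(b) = 22.91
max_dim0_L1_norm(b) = 5.27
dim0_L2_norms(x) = [2.08, 1.99, 3.37, 1.77]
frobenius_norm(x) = 4.77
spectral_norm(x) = 3.54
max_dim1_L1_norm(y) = 1.96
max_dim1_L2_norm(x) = 2.95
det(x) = 16.60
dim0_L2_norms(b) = [2.2, 2.95, 3.12, 1.87]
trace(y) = 0.77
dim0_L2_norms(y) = [0.28, 1.01, 0.42, 0.46]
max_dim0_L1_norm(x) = 5.95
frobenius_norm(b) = 5.18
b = y + x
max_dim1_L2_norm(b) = 2.84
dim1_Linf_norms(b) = [2.48, 1.4, 2.76, 1.58]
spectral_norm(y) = 1.22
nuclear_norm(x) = 8.84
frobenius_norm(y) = 1.22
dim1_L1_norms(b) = [4.28, 4.64, 3.72, 4.53]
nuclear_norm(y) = 1.24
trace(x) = 0.03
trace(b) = 0.80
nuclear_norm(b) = 9.61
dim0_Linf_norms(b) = [1.58, 2.48, 2.76, 1.32]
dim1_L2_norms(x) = [2.08, 2.1, 2.95, 2.32]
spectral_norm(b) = 3.79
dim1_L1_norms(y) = [1.96, 0.76, 0.44, 0.32]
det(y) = -0.00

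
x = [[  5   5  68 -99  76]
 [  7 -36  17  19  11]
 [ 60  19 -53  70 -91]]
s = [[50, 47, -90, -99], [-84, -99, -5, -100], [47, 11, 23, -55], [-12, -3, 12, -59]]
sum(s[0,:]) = -92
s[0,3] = -99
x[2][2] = -53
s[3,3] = -59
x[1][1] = -36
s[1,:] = [-84, -99, -5, -100]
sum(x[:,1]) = -12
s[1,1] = -99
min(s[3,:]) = -59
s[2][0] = 47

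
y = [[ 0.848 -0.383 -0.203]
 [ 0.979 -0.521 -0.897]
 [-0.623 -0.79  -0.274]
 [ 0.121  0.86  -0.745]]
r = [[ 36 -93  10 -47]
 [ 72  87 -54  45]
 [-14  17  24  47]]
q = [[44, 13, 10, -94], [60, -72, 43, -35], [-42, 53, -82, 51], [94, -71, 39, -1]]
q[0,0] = 44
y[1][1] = -0.521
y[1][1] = -0.521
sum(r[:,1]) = 11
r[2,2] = 24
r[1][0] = 72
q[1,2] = 43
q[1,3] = -35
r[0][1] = -93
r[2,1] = 17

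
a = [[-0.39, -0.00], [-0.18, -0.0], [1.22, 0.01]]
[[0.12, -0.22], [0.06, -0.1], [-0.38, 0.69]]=a @ [[-0.32, 0.57], [0.69, -0.33]]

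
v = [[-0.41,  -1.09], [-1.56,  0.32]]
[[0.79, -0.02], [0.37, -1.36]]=v @ [[-0.36, 0.81], [-0.59, -0.29]]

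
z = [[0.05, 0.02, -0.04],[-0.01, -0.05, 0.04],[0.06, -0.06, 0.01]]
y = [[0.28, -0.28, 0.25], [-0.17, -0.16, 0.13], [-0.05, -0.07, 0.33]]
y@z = [[0.03, 0.00, -0.02], [0.0, -0.0, 0.00], [0.02, -0.02, 0.00]]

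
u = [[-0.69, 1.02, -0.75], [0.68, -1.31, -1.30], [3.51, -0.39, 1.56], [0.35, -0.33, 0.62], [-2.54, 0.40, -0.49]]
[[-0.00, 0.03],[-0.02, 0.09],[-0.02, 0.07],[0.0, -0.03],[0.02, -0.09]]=u @ [[-0.01, 0.05], [-0.00, 0.02], [0.01, -0.06]]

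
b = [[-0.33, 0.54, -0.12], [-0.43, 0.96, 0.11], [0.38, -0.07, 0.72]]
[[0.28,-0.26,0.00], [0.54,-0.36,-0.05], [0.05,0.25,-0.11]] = b@[[-0.21, 0.25, -0.02],[0.44, -0.29, -0.04],[0.22, 0.19, -0.15]]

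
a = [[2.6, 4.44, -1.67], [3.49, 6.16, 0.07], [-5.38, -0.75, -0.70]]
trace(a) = 8.06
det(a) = -52.87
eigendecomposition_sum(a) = [[2.99, 4.76, -0.48], [3.59, 5.73, -0.58], [-1.93, -3.07, 0.31]] + [[-1.03, 0.44, -0.77], [0.41, -0.17, 0.31], [-2.32, 0.98, -1.75]] + [[0.64, -0.75, -0.42], [-0.51, 0.61, 0.34], [-1.13, 1.34, 0.74]]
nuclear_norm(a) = 14.98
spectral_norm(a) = 9.53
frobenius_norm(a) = 10.46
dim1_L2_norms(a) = [5.41, 7.08, 5.48]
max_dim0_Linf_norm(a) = 6.16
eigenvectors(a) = [[0.59,0.40,-0.46],[0.71,-0.16,0.37],[-0.38,0.90,0.81]]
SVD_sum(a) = [[3.36,3.89,-0.30],[4.52,5.23,-0.4],[-2.64,-3.05,0.24]] + [[-0.95,0.79,-0.36],  [-0.89,0.74,-0.33],  [-2.73,2.28,-1.02]] + [[0.18, -0.24, -1.02], [-0.15, 0.19, 0.81], [-0.02, 0.02, 0.09]]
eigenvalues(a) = [9.02, -2.95, 1.99]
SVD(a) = [[-0.54, -0.31, 0.78], [-0.73, -0.29, -0.62], [0.42, -0.90, -0.07]] @ diag([9.528157950273853, 4.094839834533647, 1.3551726104632247]) @ [[-0.65,-0.76,0.06],[0.74,-0.62,0.28],[0.17,-0.22,-0.96]]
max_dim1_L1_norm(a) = 9.72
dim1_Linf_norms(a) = [4.44, 6.16, 5.38]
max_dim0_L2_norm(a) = 7.63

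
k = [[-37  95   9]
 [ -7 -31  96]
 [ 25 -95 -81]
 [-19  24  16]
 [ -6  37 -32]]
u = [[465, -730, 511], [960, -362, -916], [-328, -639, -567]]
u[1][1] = -362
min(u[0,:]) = -730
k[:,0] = [-37, -7, 25, -19, -6]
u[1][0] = 960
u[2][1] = -639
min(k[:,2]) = -81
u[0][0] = 465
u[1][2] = -916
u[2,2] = -567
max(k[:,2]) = 96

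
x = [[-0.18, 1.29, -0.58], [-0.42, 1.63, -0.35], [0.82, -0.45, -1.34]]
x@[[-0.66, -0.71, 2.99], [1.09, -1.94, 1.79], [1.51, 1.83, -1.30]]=[[0.65, -3.44, 2.52], [1.53, -3.5, 2.12], [-3.06, -2.16, 3.39]]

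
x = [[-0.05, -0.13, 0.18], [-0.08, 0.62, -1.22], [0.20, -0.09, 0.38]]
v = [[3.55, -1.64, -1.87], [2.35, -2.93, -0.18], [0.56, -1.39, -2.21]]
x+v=[[3.5, -1.77, -1.69], [2.27, -2.31, -1.40], [0.76, -1.48, -1.83]]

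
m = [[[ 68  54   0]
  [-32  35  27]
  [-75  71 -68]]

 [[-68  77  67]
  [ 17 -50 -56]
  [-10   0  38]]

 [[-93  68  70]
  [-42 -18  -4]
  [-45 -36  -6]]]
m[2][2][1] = -36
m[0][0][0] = 68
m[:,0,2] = [0, 67, 70]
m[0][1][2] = 27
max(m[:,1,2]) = 27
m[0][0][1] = 54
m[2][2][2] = -6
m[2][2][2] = -6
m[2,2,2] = -6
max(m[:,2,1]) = 71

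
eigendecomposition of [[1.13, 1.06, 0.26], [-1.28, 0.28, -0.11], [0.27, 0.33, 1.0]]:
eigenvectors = [[(-0.25-0.6j), -0.25+0.60j, 0.04+0.00j], [0.73+0.00j, (0.73-0j), -0.25+0.00j], [(-0.18-0.12j), (-0.18+0.12j), (0.97+0j)]]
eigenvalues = [(0.74+1.06j), (0.74-1.06j), (0.93+0j)]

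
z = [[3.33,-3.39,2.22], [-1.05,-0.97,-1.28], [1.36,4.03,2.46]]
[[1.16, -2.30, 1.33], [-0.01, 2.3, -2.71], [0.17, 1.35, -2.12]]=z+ [[-2.17, 1.09, -0.89],  [1.04, 3.27, -1.43],  [-1.19, -2.68, -4.58]]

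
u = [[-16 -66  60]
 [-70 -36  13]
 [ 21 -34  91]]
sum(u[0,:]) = -22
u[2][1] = -34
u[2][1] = -34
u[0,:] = [-16, -66, 60]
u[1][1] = -36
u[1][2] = 13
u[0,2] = 60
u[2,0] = 21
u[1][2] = 13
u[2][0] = 21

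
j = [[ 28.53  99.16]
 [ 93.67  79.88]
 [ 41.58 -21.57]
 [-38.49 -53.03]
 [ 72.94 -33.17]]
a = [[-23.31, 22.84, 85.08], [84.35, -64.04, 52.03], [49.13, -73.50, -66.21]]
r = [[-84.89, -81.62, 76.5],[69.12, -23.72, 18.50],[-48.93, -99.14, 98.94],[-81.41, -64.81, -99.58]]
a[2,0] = 49.13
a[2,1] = -73.5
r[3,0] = -81.41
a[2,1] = -73.5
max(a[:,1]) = 22.84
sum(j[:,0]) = 198.23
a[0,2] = 85.08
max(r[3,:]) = -64.81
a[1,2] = 52.03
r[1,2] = 18.5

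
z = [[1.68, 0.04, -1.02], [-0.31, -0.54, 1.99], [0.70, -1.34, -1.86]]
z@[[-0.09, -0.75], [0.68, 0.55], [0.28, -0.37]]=[[-0.41, -0.86], [0.22, -0.8], [-1.50, -0.57]]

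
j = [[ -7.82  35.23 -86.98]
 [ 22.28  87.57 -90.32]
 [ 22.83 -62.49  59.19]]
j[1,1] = 87.57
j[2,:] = [22.83, -62.49, 59.19]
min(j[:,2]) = -90.32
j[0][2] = -86.98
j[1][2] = -90.32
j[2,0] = 22.83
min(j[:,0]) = -7.82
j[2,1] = -62.49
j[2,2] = 59.19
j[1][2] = -90.32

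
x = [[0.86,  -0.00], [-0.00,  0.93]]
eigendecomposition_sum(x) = [[0.86, 0.00], [0.0, 0.0]] + [[0.0, 0.0], [0.00, 0.93]]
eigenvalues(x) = [0.86, 0.93]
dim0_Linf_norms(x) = [0.86, 0.93]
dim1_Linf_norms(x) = [0.86, 0.93]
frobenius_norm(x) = 1.27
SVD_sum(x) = [[0.0,0.00], [0.0,0.93]] + [[0.86,0.00], [0.0,0.0]]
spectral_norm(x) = 0.93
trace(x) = 1.79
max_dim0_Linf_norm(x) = 0.93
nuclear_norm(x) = 1.79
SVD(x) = [[0.00,1.00], [1.00,0.00]] @ diag([0.93, 0.86]) @ [[0.00, 1.00], [1.0, 0.0]]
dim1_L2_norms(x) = [0.86, 0.93]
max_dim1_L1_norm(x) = 0.93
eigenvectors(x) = [[1.00,0.0], [0.0,1.0]]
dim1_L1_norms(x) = [0.86, 0.93]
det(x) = 0.80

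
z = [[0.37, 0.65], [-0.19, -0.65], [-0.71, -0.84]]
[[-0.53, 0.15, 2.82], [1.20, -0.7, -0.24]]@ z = [[-2.23, -2.81],[0.75, 1.44]]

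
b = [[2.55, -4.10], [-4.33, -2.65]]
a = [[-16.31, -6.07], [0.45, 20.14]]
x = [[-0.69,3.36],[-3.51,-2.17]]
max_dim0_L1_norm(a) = 26.21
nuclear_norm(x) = 7.44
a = x @ b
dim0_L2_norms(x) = [3.58, 4.0]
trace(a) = 3.83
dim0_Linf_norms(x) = [3.51, 3.36]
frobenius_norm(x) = 5.37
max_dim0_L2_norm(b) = 5.03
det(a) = -325.75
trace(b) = -0.10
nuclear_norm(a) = 36.88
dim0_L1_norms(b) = [6.88, 6.75]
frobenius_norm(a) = 26.62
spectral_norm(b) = 5.08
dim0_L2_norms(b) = [5.03, 4.88]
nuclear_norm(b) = 9.90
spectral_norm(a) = 22.22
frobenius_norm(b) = 7.01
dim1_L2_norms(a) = [17.4, 20.15]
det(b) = -24.51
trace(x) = -2.86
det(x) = 13.29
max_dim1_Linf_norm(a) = 20.14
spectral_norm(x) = 4.46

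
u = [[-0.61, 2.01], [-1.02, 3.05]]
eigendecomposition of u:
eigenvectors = [[-0.95, -0.56], [-0.32, -0.83]]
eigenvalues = [0.08, 2.36]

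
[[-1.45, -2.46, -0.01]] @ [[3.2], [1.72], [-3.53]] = [[-8.84]]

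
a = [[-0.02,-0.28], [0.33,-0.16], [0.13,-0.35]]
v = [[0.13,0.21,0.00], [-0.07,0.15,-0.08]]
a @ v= [[0.02, -0.05, 0.02], [0.05, 0.05, 0.01], [0.04, -0.03, 0.03]]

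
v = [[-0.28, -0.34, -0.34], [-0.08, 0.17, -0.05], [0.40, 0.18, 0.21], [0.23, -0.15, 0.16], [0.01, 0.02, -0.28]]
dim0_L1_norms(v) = [1.0, 0.86, 1.04]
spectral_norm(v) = 0.76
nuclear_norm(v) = 1.37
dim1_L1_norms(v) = [0.96, 0.3, 0.79, 0.54, 0.31]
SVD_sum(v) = [[-0.36, -0.22, -0.34], [-0.01, -0.01, -0.01], [0.31, 0.19, 0.29], [0.13, 0.08, 0.12], [-0.11, -0.06, -0.10]] + [[0.04, -0.12, 0.03], [-0.06, 0.18, -0.05], [0.01, -0.02, 0.0], [0.08, -0.23, 0.06], [-0.03, 0.08, -0.02]] + [[0.03, 0.00, -0.04],[-0.01, -0.0, 0.01],[0.08, 0.01, -0.09],[0.02, 0.0, -0.02],[0.14, 0.01, -0.16]]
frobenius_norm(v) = 0.87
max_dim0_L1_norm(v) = 1.04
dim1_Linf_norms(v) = [0.34, 0.17, 0.4, 0.23, 0.28]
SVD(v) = [[-0.71,0.38,0.2], [-0.02,-0.54,-0.03], [0.62,0.05,0.47], [0.25,0.71,0.11], [-0.21,-0.23,0.85]] @ diag([0.757248252884799, 0.3553726262680326, 0.25315090361734915]) @ [[0.67, 0.41, 0.62], [0.33, -0.91, 0.24], [0.67, 0.04, -0.74]]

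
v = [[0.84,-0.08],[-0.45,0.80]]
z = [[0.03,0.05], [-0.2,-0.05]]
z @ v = [[0.00, 0.04], [-0.15, -0.02]]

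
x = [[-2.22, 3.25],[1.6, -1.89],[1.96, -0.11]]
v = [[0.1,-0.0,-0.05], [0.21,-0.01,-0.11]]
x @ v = [[0.46, -0.03, -0.25],[-0.24, 0.02, 0.13],[0.17, 0.0, -0.09]]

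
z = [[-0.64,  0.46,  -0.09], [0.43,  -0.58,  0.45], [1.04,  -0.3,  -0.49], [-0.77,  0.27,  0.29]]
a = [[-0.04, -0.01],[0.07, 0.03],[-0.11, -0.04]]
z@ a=[[0.07, 0.02], [-0.11, -0.04], [-0.01, 0.0], [0.02, 0.00]]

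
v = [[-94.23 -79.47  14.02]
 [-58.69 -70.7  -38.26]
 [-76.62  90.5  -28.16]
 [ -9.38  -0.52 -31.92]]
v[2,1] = 90.5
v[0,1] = -79.47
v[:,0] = [-94.23, -58.69, -76.62, -9.38]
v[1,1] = -70.7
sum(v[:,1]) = -60.19000000000002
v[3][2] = -31.92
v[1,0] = -58.69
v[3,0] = -9.38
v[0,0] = -94.23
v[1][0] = -58.69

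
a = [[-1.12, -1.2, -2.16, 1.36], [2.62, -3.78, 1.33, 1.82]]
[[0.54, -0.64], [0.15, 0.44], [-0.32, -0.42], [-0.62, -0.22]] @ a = [[-2.28,1.77,-2.02,-0.43], [0.98,-1.84,0.26,1.0], [-0.74,1.97,0.13,-1.2], [0.12,1.58,1.05,-1.24]]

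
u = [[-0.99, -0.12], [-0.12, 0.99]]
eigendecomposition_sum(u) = [[-0.99, -0.06], [-0.06, -0.00]] + [[0.0, -0.06],[-0.06, 0.99]]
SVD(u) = [[-0.99,  -0.12], [-0.12,  0.99]] @ diag([0.9972462083156797, 0.9972462083156797]) @ [[1.0, 0.00], [0.0, 1.0]]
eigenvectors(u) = [[-1.0,0.06], [-0.06,-1.00]]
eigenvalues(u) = [-1.0, 1.0]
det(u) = -0.99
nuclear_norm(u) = 1.99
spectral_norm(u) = 1.00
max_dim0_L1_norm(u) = 1.11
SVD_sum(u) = [[-0.99, 0.00], [-0.12, 0.00]] + [[0.0, -0.12], [0.00, 0.99]]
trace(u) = 0.00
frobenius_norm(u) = 1.41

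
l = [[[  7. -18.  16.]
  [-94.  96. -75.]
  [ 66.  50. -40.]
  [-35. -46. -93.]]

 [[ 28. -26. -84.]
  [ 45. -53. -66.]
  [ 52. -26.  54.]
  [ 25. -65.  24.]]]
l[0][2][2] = -40.0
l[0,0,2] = 16.0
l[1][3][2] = 24.0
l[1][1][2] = -66.0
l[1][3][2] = 24.0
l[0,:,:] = [[7.0, -18.0, 16.0], [-94.0, 96.0, -75.0], [66.0, 50.0, -40.0], [-35.0, -46.0, -93.0]]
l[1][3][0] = 25.0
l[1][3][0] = 25.0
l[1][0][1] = -26.0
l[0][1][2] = -75.0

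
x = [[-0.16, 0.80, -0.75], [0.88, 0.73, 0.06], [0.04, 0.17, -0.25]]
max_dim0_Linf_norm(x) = 0.88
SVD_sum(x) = [[0.35, 0.74, -0.35], [0.37, 0.77, -0.36], [0.10, 0.21, -0.10]] + [[-0.50,0.04,-0.41], [0.51,-0.05,0.42], [-0.11,0.01,-0.09]] + [[-0.01, 0.01, 0.02], [-0.00, 0.0, 0.00], [0.05, -0.05, -0.06]]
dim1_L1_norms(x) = [1.71, 1.67, 0.46]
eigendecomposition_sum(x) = [[0.31, 0.48, -0.14], [0.59, 0.92, -0.27], [0.08, 0.12, -0.04]] + [[-0.45, 0.33, -0.73], [0.27, -0.20, 0.44], [-0.06, 0.04, -0.09]] + [[-0.02, -0.01, 0.12],[0.02, 0.01, -0.11],[0.02, 0.01, -0.12]]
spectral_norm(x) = 1.32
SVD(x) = [[0.68, -0.69, -0.24], [0.71, 0.71, -0.03], [0.19, -0.15, 0.97]] @ diag([1.3164156215766118, 0.9433727799186772, 0.09538191326225866]) @ [[0.40, 0.83, -0.39], [0.77, -0.07, 0.63], [0.5, -0.55, -0.67]]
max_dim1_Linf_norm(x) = 0.88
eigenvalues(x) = [1.19, -0.74, -0.13]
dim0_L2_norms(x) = [0.9, 1.1, 0.79]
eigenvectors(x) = [[-0.46, -0.85, -0.58],  [-0.88, 0.51, 0.55],  [-0.12, -0.11, 0.6]]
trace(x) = 0.32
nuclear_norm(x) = 2.36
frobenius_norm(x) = 1.62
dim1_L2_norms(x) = [1.11, 1.14, 0.3]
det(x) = 0.12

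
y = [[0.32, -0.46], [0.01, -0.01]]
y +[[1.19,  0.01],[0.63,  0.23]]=[[1.51, -0.45], [0.64, 0.22]]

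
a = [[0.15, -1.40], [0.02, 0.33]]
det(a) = 0.078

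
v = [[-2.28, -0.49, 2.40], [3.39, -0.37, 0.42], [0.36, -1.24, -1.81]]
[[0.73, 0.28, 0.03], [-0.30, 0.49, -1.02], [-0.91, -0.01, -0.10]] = v @ [[-0.09, 0.10, -0.25],[0.30, -0.21, 0.26],[0.28, 0.17, -0.17]]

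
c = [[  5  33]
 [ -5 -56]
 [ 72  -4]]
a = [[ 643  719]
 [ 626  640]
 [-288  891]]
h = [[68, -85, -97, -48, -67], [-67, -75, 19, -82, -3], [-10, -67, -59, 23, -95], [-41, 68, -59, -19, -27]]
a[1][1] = 640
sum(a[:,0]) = 981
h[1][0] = -67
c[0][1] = 33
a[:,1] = [719, 640, 891]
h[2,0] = -10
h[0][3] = -48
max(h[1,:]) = 19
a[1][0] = 626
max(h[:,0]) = 68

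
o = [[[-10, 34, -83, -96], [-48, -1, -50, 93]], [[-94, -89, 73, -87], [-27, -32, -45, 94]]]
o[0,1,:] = [-48, -1, -50, 93]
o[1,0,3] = -87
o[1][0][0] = -94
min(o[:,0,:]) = -96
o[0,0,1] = 34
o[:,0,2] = [-83, 73]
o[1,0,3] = -87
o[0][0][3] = -96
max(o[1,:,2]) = 73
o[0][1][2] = -50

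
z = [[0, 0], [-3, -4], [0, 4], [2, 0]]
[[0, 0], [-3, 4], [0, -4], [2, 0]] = z@[[1, 0], [0, -1]]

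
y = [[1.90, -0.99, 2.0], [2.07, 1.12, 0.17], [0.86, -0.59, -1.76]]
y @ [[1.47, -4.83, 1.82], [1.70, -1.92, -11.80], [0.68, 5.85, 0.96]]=[[2.47, 4.42, 17.06], [5.06, -11.15, -9.29], [-0.94, -13.32, 6.84]]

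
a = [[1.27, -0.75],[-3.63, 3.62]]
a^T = [[1.27, -3.63], [-0.75, 3.62]]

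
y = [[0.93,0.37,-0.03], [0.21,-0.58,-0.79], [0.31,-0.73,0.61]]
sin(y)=[[0.8, 0.29, 0.02], [0.20, -0.48, -0.66], [0.21, -0.63, 0.53]]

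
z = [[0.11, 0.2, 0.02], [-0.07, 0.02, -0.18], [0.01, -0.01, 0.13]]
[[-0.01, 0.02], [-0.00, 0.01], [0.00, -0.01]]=z@[[-0.05, 0.18],  [-0.01, 0.03],  [0.03, -0.11]]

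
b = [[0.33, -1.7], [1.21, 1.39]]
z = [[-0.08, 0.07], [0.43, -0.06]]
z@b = [[0.06, 0.23], [0.07, -0.81]]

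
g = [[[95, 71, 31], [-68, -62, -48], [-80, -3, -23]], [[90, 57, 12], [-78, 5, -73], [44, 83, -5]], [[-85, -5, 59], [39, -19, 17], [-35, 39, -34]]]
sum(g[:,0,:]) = 325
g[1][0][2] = 12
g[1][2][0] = 44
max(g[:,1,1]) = 5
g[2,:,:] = [[-85, -5, 59], [39, -19, 17], [-35, 39, -34]]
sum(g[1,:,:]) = 135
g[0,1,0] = -68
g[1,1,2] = -73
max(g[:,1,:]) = 39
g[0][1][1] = -62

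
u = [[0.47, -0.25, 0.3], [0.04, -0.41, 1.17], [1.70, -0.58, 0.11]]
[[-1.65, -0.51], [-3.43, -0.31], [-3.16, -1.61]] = u@[[-1.24, -1.45], [1.36, -1.62], [-2.41, -0.78]]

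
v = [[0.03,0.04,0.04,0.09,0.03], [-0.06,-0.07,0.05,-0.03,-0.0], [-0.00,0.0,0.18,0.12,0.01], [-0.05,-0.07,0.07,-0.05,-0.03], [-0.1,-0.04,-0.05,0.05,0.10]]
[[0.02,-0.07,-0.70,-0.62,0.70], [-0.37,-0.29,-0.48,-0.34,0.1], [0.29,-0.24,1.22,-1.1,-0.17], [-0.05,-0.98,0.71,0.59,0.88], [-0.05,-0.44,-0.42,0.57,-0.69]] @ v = [[-0.03, 0.02, -0.21, -0.01, 0.08], [0.01, 0.03, -0.14, -0.06, 0.0], [0.10, 0.11, 0.15, 0.23, 0.04], [-0.06, -0.01, 0.07, 0.12, 0.08], [0.07, 0.02, -0.03, -0.10, -0.09]]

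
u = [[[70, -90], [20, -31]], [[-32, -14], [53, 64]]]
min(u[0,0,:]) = -90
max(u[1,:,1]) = 64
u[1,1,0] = 53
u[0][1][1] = -31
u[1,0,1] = -14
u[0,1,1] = -31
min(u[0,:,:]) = -90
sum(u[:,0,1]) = -104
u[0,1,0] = 20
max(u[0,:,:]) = 70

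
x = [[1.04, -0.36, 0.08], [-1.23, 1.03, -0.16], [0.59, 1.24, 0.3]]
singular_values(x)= [1.94, 1.42, 0.09]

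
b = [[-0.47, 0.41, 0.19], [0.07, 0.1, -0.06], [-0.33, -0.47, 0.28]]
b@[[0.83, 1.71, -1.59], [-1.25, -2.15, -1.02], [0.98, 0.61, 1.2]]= [[-0.72, -1.57, 0.56],  [-0.13, -0.13, -0.29],  [0.59, 0.62, 1.34]]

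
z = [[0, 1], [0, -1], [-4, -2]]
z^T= [[0, 0, -4], [1, -1, -2]]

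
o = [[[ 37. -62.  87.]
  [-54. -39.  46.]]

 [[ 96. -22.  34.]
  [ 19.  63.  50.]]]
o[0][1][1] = -39.0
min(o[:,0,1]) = -62.0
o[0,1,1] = -39.0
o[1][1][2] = 50.0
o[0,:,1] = [-62.0, -39.0]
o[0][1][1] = -39.0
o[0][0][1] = -62.0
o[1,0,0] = 96.0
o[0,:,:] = [[37.0, -62.0, 87.0], [-54.0, -39.0, 46.0]]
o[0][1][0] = -54.0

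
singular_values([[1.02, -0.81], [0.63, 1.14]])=[1.41, 1.19]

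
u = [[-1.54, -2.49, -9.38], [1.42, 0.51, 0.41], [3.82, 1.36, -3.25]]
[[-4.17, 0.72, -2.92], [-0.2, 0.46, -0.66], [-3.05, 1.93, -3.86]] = u @ [[-0.16, 0.33, -0.48],  [-0.41, 0.11, -0.34],  [0.58, -0.16, 0.48]]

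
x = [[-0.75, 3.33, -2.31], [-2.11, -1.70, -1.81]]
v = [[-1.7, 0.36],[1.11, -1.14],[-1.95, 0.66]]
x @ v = [[9.48, -5.59], [5.23, -0.02]]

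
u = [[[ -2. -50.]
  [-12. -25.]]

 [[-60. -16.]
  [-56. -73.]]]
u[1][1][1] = -73.0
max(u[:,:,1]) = -16.0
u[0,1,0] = -12.0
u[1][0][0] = -60.0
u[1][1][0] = -56.0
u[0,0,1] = -50.0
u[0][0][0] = -2.0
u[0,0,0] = -2.0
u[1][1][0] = -56.0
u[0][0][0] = -2.0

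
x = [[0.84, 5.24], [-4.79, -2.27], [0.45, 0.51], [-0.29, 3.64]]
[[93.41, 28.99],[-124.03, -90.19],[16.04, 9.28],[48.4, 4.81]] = x @ [[18.88, 17.54], [14.80, 2.72]]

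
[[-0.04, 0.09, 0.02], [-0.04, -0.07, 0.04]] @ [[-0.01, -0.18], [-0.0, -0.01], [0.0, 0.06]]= [[0.00,0.01], [0.00,0.01]]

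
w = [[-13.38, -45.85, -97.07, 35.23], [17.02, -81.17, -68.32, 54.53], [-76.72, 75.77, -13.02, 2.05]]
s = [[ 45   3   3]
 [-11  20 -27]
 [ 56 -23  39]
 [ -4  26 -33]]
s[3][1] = 26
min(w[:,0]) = -76.72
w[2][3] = 2.05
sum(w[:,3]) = 91.80999999999999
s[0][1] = 3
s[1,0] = -11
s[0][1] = 3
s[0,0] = 45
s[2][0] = 56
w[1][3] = 54.53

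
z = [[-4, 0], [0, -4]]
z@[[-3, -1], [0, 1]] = [[12, 4], [0, -4]]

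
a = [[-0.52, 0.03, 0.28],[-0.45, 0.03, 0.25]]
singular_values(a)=[0.78, 0.01]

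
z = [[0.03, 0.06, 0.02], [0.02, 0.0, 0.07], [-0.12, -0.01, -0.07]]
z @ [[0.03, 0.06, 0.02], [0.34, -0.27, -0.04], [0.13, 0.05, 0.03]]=[[0.02, -0.01, -0.00], [0.01, 0.00, 0.00], [-0.02, -0.01, -0.00]]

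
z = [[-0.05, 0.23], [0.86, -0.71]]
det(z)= -0.162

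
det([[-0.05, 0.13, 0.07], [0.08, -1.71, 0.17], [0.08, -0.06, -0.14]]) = -0.000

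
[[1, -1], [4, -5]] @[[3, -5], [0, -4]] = [[3, -1], [12, 0]]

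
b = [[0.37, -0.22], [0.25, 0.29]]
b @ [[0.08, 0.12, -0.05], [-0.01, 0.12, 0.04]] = [[0.03, 0.02, -0.03], [0.02, 0.06, -0.0]]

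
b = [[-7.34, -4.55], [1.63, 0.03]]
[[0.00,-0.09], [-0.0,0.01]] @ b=[[-0.15, -0.0], [0.02, 0.00]]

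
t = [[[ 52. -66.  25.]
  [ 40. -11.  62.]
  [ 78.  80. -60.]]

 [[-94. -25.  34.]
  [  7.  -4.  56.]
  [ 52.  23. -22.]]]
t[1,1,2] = 56.0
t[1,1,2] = 56.0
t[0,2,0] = 78.0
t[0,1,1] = -11.0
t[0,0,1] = -66.0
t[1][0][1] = -25.0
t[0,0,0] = 52.0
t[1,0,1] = -25.0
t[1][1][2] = 56.0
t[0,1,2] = 62.0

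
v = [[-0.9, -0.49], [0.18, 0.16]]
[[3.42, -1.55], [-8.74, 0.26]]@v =[[-3.36,-1.92], [7.91,4.32]]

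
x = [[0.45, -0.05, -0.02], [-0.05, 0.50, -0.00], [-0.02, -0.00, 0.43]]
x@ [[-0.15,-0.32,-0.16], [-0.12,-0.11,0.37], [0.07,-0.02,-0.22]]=[[-0.06, -0.14, -0.09], [-0.05, -0.04, 0.19], [0.03, -0.0, -0.09]]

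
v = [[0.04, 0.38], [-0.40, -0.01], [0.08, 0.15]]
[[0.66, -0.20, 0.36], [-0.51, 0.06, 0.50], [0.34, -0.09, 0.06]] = v @[[1.24,-0.15,-1.28],  [1.6,-0.5,1.08]]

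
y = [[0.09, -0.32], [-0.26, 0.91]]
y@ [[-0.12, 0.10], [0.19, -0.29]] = [[-0.07, 0.1], [0.2, -0.29]]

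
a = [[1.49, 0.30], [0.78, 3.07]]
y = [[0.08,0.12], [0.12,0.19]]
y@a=[[0.21, 0.39], [0.33, 0.62]]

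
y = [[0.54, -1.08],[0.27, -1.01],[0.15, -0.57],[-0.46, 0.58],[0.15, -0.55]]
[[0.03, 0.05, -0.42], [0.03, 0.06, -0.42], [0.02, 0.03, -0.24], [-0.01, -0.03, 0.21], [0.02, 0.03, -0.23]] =y @[[-0.01, -0.02, 0.1],[-0.03, -0.06, 0.44]]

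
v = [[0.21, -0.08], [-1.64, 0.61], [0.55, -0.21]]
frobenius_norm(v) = 1.86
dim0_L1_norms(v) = [2.4, 0.9]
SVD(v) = [[-0.12,  -0.31], [0.94,  -0.34], [-0.32,  -0.89]] @ diag([1.8597780290915722, 0.005067791261114456]) @ [[-0.94, 0.35],[0.35, 0.94]]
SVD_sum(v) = [[0.21, -0.08], [-1.64, 0.61], [0.55, -0.21]] + [[-0.00,  -0.0],[-0.00,  -0.00],[-0.0,  -0.00]]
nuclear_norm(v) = 1.86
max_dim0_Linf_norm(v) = 1.64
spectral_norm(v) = 1.86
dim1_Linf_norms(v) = [0.21, 1.64, 0.55]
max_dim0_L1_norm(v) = 2.4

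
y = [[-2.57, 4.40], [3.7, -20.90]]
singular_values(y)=[21.76, 1.72]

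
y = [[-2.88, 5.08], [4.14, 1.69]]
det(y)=-25.898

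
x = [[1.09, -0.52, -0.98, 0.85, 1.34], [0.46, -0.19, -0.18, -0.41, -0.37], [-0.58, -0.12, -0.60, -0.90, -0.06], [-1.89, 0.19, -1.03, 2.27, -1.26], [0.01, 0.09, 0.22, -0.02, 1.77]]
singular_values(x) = [3.53, 2.43, 1.38, 1.16, 0.0]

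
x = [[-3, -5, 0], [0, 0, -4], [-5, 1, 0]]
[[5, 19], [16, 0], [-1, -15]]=x@[[0, 2], [-1, -5], [-4, 0]]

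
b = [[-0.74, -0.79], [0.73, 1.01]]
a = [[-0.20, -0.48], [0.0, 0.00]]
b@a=[[0.15, 0.36], [-0.15, -0.35]]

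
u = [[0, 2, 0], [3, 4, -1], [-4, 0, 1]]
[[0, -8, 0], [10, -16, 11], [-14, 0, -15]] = u @ [[4, 0, 4], [0, -4, 0], [2, 0, 1]]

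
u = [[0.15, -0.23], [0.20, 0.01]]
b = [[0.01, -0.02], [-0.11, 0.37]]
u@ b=[[0.03,-0.09],[0.00,-0.0]]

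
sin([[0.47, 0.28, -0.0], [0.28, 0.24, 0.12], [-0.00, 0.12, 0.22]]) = [[0.44, 0.26, -0.01], [0.26, 0.22, 0.12], [-0.01, 0.12, 0.22]]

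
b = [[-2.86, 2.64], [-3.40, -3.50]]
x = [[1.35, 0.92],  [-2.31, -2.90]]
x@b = [[-6.99, 0.34], [16.47, 4.05]]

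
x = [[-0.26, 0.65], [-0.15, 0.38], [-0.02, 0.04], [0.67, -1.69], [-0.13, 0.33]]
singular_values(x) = [2.02, 0.0]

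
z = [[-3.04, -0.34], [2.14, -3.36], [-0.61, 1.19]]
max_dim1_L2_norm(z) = 3.98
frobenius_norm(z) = 5.20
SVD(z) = [[-0.45, -0.89], [0.85, -0.41], [-0.28, 0.18]] @ diag([4.519303307934771, 2.567196449609932]) @ [[0.74, -0.67], [0.67, 0.74]]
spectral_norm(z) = 4.52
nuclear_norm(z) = 7.09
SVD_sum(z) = [[-1.5, 1.36], [2.85, -2.58], [-0.93, 0.84]] + [[-1.54, -1.70], [-0.71, -0.78], [0.32, 0.35]]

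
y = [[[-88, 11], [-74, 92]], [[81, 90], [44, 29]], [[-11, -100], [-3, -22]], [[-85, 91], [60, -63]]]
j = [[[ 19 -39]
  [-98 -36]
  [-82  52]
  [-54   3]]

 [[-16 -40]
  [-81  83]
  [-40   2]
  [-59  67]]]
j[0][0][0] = 19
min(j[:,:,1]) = -40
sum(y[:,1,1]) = 36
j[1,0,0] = -16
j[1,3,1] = 67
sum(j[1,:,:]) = -84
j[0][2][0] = -82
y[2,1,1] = -22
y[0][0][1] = 11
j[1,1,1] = 83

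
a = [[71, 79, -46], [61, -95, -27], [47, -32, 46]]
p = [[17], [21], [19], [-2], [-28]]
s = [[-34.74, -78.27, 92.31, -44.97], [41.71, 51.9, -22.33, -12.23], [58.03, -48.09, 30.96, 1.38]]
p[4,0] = -28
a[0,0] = 71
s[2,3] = 1.38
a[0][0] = 71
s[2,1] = -48.09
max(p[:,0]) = 21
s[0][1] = -78.27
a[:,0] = [71, 61, 47]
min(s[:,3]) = -44.97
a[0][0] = 71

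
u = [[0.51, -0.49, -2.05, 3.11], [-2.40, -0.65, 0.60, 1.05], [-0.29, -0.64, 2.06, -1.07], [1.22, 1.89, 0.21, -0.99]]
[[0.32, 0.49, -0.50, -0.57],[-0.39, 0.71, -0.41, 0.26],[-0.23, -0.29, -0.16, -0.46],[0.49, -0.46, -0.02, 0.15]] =u@[[0.18, -0.27, -0.05, -0.41],  [0.21, 0.01, -0.15, 0.21],  [0.05, -0.11, -0.34, -0.39],  [0.14, 0.13, -0.4, -0.34]]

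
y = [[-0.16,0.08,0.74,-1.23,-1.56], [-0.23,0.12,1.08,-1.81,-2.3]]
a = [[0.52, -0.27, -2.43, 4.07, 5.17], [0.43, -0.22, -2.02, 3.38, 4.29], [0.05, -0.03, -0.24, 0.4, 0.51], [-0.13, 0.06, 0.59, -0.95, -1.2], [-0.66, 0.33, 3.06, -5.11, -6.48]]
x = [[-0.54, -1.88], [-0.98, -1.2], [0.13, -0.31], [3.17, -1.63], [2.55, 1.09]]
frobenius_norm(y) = 3.78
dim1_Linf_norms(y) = [1.56, 2.3]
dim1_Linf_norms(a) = [5.17, 4.29, 0.51, 1.2, 6.48]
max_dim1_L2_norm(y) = 3.13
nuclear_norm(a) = 12.88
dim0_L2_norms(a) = [0.95, 0.48, 4.44, 7.43, 9.42]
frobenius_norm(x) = 5.17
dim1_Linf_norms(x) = [1.88, 1.2, 0.31, 3.17, 2.55]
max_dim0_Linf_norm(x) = 3.17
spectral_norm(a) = 12.84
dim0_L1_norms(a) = [1.79, 0.91, 8.34, 13.91, 17.65]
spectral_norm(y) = 3.78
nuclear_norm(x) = 7.21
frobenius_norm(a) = 12.84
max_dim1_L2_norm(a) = 8.83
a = x @ y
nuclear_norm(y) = 3.79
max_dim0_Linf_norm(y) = 2.3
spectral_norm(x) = 4.22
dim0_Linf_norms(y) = [0.23, 0.12, 1.08, 1.81, 2.3]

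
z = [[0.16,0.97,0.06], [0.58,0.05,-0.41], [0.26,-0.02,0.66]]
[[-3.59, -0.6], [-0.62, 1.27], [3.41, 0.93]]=z @ [[2.23,2.55], [-4.33,-1.06], [4.15,0.37]]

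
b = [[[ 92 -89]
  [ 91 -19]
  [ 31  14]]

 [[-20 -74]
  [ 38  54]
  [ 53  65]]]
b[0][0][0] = 92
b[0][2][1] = 14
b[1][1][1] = 54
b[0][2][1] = 14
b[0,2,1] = 14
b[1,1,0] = 38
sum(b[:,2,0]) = 84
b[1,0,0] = -20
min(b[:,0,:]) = -89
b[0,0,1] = -89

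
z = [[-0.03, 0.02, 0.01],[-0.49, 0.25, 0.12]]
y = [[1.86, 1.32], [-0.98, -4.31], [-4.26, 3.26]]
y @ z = [[-0.7, 0.37, 0.18], [2.14, -1.10, -0.53], [-1.47, 0.73, 0.35]]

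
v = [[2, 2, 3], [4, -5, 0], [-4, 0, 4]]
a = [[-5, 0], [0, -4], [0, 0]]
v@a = [[-10, -8], [-20, 20], [20, 0]]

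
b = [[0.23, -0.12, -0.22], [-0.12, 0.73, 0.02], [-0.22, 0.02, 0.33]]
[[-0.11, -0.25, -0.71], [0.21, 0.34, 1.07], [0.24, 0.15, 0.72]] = b @ [[1.22, -1.53, -1.17], [0.45, 0.23, 1.24], [1.52, -0.58, 1.33]]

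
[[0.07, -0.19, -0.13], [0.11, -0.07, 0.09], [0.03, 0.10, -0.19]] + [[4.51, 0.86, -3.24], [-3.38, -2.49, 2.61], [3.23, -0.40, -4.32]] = [[4.58, 0.67, -3.37], [-3.27, -2.56, 2.70], [3.26, -0.3, -4.51]]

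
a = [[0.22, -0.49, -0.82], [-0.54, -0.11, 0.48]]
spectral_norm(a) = 1.12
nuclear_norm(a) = 1.61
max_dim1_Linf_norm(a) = 0.82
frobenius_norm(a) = 1.22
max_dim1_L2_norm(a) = 0.98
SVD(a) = [[-0.84, 0.54], [0.54, 0.84]] @ diag([1.1194771050310075, 0.49170215711484766]) @ [[-0.43,  0.32,  0.85],[-0.69,  -0.72,  -0.07]]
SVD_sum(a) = [[0.4, -0.30, -0.80], [-0.26, 0.19, 0.51]] + [[-0.18, -0.19, -0.02], [-0.28, -0.30, -0.03]]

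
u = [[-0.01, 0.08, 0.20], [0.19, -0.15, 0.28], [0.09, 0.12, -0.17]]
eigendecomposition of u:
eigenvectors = [[-0.64, -0.74, -0.21],[-0.67, 0.51, -0.74],[-0.38, 0.44, 0.64]]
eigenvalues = [0.19, -0.18, -0.34]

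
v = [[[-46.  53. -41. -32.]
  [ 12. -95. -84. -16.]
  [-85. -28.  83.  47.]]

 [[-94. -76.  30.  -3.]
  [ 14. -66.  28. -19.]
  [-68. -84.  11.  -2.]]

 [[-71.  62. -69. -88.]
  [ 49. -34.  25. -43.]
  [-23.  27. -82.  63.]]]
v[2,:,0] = [-71.0, 49.0, -23.0]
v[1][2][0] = -68.0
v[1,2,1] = -84.0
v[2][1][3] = -43.0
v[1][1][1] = -66.0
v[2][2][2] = -82.0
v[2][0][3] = -88.0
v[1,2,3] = -2.0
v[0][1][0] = 12.0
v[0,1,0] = 12.0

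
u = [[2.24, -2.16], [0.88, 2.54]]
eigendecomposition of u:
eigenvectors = [[0.84+0.00j,0.84-0.00j],[-0.06-0.53j,-0.06+0.53j]]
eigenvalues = [(2.39+1.37j), (2.39-1.37j)]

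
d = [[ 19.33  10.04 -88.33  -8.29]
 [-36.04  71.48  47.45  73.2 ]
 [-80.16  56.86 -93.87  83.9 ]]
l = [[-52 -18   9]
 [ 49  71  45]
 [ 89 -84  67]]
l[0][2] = 9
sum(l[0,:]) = -61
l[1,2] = 45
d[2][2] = -93.87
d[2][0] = -80.16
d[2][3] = 83.9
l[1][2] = 45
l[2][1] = -84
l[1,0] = 49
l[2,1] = -84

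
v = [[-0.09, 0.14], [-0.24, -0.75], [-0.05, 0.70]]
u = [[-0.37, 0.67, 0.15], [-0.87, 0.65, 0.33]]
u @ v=[[-0.14, -0.45], [-0.09, -0.38]]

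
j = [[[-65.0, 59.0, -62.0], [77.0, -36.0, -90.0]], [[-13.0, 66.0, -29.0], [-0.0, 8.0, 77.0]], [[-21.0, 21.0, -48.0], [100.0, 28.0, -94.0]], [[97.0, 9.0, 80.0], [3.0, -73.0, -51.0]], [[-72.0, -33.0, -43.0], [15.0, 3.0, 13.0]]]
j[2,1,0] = 100.0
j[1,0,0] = -13.0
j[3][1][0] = 3.0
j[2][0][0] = -21.0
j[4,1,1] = 3.0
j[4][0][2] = -43.0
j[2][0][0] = -21.0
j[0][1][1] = -36.0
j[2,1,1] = 28.0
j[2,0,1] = 21.0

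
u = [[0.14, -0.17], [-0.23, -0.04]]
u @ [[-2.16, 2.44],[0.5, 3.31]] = [[-0.39, -0.22], [0.48, -0.69]]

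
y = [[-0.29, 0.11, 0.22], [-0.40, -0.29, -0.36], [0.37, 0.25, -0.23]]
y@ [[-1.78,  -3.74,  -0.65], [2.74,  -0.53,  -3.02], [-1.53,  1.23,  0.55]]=[[0.48, 1.30, -0.02], [0.47, 1.21, 0.94], [0.38, -1.8, -1.12]]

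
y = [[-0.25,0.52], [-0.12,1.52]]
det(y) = -0.318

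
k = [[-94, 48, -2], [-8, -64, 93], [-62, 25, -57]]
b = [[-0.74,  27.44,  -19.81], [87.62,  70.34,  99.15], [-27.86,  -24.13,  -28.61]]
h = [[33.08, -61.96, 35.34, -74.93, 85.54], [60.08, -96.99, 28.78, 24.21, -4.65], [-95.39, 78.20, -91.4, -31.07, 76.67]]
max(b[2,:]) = -24.13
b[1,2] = 99.15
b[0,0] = -0.74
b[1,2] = 99.15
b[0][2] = -19.81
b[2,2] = -28.61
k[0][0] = -94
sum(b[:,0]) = 59.02000000000001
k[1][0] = -8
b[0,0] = -0.74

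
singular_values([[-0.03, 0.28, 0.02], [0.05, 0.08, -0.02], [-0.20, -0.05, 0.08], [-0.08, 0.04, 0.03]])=[0.3, 0.24, 0.0]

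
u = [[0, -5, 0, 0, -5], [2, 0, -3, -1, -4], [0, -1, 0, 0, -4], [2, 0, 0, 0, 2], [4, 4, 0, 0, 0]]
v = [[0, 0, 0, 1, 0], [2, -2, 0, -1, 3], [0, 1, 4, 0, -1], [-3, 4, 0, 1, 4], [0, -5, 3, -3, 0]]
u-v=[[0, -5, 0, -1, -5], [0, 2, -3, 0, -7], [0, -2, -4, 0, -3], [5, -4, 0, -1, -2], [4, 9, -3, 3, 0]]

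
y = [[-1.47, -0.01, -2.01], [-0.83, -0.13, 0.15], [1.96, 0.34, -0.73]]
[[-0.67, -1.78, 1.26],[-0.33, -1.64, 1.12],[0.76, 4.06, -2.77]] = y@[[0.49, 1.78, -1.24], [-0.63, 0.79, -0.41], [-0.02, -0.42, 0.28]]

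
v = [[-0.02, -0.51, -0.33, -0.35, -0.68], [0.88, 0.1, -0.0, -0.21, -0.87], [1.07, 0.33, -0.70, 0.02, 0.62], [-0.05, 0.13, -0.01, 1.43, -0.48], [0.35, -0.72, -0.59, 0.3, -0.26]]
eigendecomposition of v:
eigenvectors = [[0.11-0.45j,0.11+0.45j,(-0.34+0j),(-0.16+0.02j),(-0.16-0.02j)], [-0.12-0.17j,-0.12+0.17j,0.46+0.00j,(-0.48+0.36j),-0.48-0.36j], [-0.72+0.00j,-0.72-0.00j,-0.81+0.00j,-0.06+0.00j,(-0.06-0j)], [0.01-0.09j,(0.01+0.09j),(-0.07+0j),(0.65+0j),0.65-0.00j], [(-0.2-0.42j),(-0.2+0.42j),-0.09+0.00j,0.34-0.25j,(0.34+0.25j)]]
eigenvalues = [(-0.64+1.12j), (-0.64-1.12j), (-0.37+0j), (1.1+0.26j), (1.1-0.26j)]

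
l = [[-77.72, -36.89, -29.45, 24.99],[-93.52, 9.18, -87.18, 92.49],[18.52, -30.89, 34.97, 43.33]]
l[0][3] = 24.99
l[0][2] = -29.45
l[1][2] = -87.18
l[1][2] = -87.18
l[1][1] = 9.18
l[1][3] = 92.49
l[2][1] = -30.89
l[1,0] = -93.52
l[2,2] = 34.97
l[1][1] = 9.18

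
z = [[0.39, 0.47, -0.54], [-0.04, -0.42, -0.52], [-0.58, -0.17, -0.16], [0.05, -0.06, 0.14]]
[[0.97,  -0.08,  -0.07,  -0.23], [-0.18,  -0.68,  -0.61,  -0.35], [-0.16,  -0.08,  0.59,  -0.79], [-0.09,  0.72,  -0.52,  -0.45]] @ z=[[0.41, 0.52, -0.50], [0.29, 0.33, 0.50], [-0.44, -0.09, -0.08], [0.22, -0.23, -0.31]]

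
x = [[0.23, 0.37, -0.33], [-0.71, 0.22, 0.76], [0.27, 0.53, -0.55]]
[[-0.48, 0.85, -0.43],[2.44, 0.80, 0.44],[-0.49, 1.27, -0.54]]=x @[[-3.23, -0.54, -1.09],[0.71, 2.49, -0.71],[-0.01, -0.17, -0.24]]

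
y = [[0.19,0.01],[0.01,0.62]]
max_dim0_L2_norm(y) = 0.62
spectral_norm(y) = 0.62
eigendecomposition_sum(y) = [[0.19, -0.0], [-0.00, 0.0]] + [[0.0,0.01], [0.01,0.62]]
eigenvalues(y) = [0.19, 0.62]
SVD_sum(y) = [[0.0, 0.01],[0.01, 0.62]] + [[0.19, -0.00], [-0.00, 0.0]]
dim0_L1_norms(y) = [0.2, 0.63]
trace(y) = 0.81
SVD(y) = [[0.02, 1.0], [1.00, -0.02]] @ diag([0.6202324325003088, 0.18976756749969118]) @ [[0.02, 1.0], [1.0, -0.02]]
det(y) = 0.12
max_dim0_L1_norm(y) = 0.63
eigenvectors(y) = [[-1.00, -0.02], [0.02, -1.00]]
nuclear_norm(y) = 0.81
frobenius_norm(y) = 0.65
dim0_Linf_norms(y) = [0.19, 0.62]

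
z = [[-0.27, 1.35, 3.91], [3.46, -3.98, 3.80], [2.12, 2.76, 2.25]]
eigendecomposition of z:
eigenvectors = [[-0.55, -0.76, -0.02], [-0.46, -0.36, -0.94], [-0.69, 0.55, 0.35]]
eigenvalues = [5.79, -2.47, -5.32]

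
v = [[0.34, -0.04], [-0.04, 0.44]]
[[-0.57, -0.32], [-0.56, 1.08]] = v @ [[-1.86, -0.66], [-1.44, 2.39]]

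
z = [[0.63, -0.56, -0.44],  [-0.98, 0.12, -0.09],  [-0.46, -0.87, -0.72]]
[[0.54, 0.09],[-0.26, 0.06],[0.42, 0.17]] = z@ [[0.30, -0.01], [-0.17, 0.14], [-0.57, -0.4]]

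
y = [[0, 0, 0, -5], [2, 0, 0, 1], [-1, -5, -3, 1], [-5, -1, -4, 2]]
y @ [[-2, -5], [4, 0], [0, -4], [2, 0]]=[[-10, 0], [-2, -10], [-16, 17], [10, 41]]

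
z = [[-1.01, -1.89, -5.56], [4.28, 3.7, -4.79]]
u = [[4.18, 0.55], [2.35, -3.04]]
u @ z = [[-1.87,-5.87,-25.88], [-15.38,-15.69,1.50]]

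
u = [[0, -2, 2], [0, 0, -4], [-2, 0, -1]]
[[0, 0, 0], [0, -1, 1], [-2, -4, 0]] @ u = [[0, 0, 0], [-2, 0, 3], [0, 4, 12]]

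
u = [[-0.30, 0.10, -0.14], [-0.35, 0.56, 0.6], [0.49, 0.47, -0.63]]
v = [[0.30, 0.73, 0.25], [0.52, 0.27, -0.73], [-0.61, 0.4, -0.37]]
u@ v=[[0.05, -0.25, -0.1], [-0.18, 0.14, -0.72], [0.78, 0.23, 0.01]]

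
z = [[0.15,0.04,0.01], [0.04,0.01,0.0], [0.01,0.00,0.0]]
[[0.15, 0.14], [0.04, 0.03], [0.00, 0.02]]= z @ [[0.12,1.53],[3.06,-2.80],[1.24,1.90]]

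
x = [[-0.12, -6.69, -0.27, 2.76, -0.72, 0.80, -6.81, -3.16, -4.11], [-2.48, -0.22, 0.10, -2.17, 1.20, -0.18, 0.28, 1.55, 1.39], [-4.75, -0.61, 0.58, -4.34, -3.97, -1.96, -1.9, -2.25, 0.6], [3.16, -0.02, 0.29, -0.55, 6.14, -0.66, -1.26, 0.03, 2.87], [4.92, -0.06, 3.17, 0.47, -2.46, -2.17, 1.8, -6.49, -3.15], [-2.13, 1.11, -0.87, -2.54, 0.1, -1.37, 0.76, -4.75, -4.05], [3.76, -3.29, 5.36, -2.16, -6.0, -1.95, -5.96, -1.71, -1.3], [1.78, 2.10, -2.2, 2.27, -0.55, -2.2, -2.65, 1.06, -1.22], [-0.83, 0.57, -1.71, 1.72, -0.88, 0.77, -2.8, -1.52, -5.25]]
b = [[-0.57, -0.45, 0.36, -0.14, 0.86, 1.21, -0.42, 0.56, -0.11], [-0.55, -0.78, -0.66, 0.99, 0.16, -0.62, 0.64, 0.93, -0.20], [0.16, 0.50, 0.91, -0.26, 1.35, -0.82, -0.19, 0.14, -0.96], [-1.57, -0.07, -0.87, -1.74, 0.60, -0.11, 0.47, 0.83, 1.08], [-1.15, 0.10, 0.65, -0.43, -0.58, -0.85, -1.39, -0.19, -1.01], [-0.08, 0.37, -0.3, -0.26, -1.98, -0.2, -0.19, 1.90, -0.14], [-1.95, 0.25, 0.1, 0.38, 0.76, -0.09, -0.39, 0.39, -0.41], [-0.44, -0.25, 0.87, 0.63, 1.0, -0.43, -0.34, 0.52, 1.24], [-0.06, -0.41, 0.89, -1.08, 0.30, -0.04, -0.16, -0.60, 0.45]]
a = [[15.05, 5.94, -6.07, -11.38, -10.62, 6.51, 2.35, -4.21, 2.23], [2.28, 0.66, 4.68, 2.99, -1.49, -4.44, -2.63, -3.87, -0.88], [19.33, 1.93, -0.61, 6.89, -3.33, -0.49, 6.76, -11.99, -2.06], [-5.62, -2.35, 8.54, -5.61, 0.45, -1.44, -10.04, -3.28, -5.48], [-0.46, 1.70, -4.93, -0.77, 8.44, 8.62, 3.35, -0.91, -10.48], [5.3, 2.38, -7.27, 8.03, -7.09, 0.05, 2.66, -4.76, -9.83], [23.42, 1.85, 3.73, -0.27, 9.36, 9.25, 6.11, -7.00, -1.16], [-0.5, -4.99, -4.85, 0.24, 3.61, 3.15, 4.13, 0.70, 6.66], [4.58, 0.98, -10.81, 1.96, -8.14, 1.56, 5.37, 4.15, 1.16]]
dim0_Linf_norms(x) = [4.92, 6.69, 5.36, 4.34, 6.14, 2.2, 6.81, 6.49, 5.25]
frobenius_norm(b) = 6.86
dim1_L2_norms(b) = [1.84, 2.01, 2.15, 2.95, 2.45, 2.82, 2.25, 2.13, 1.68]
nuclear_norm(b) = 18.54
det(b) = 144.27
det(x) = 749362.86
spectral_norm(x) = 16.10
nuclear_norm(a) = 134.79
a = x @ b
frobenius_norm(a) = 58.74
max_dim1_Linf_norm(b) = 1.98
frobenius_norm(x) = 25.38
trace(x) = -14.29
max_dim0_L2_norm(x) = 10.29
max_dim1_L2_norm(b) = 2.95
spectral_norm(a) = 41.27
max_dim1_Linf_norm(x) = 6.81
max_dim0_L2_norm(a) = 35.14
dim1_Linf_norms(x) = [6.81, 2.48, 4.75, 6.14, 6.49, 4.75, 6.0, 2.65, 5.25]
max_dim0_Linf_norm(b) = 1.98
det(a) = 109109640.20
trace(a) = 25.95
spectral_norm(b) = 3.49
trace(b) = -2.38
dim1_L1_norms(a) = [64.36, 23.92, 53.39, 42.81, 39.66, 47.37, 62.15, 28.83, 38.71]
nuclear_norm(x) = 62.53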